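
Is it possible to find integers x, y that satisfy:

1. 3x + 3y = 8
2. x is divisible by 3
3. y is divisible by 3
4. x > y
No

Even the single constraint (3x + 3y = 8) is infeasible over the integers.

  - 3x + 3y = 8: every term on the left is divisible by 3, so the LHS ≡ 0 (mod 3), but the RHS 8 is not — no integer solution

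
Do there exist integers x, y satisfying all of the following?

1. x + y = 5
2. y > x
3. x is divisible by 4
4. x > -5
Yes

Take x = 0, y = 5. Substituting into each constraint:
  (1) 0 + 5 = 5 ✓
  (2) 5 > 0 ✓
  (3) 0 = 4 × 0, remainder 0 ✓
  (4) 0 > -5 ✓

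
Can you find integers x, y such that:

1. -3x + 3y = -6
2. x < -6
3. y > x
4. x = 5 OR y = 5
No

A contradictory subset is {-3x + 3y = -6, y > x}. No integer assignment can satisfy these jointly:

  - -3x + 3y = -6: is a linear equation tying the variables together
  - y > x: bounds one variable relative to another variable

From the equation, x − y = 2, i.e. y − x = -2; but y > x requires y − x ≥ 1. Contradiction.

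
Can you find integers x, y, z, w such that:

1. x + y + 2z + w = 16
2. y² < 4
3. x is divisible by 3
Yes

Take x = 0, y = 0, z = 0, w = 16. Substituting into each constraint:
  (1) 0 + 0 + 2(0) + 16 = 16 ✓
  (2) y² = (0)² = 0, and 0 < 4 ✓
  (3) 0 = 3 × 0, remainder 0 ✓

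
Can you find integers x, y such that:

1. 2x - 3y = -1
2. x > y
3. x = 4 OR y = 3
Yes

Take x = 4, y = 3. Substituting into each constraint:
  (1) 2(4) - 3(3) = -1 ✓
  (2) 4 > 3 ✓
  (3) x = 4, target 4 ✓ (first branch holds)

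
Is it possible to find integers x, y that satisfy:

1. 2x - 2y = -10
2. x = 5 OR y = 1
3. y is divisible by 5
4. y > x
Yes

Take x = 5, y = 10. Substituting into each constraint:
  (1) 2(5) - 2(10) = -10 ✓
  (2) x = 5, target 5 ✓ (first branch holds)
  (3) 10 = 5 × 2, remainder 0 ✓
  (4) 10 > 5 ✓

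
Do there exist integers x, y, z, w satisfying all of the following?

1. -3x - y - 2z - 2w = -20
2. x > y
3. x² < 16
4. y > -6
Yes

Take x = 0, y = -2, z = 0, w = 11. Substituting into each constraint:
  (1) -3(0) + 2 - 2(0) - 2(11) = -20 ✓
  (2) 0 > -2 ✓
  (3) x² = (0)² = 0, and 0 < 16 ✓
  (4) -2 > -6 ✓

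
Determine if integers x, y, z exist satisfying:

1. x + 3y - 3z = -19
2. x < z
Yes

Take x = 2, y = -4, z = 3. Substituting into each constraint:
  (1) 2 + 3(-4) - 3(3) = -19 ✓
  (2) 2 < 3 ✓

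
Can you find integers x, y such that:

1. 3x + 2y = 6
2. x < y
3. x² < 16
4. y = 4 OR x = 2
No

A contradictory subset is {3x + 2y = 6, x < y, y = 4 OR x = 2}. No integer assignment can satisfy these jointly:

  - 3x + 2y = 6: is a linear equation tying the variables together
  - x < y: bounds one variable relative to another variable
  - y = 4 OR x = 2: forces a choice: either y = 4 or x = 2

Split on the disjunction (y = 4 OR x = 2):
  • If y = 4: with y = 4, every remaining term of the linear equation is divisible by 3, so the left side is ≡ 0 (mod 3); but the right side -2 ≡ 1 (mod 3). No integers can satisfy it.
  • If x = 2: the equation forces y = 0, giving (x, y) = (2, 0), which violates y > x.
Both branches are infeasible, so the system has no integer solution.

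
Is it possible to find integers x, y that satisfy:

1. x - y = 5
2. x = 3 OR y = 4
Yes

Take x = 9, y = 4. Substituting into each constraint:
  (1) 9 + (-4) = 5 ✓
  (2) y = 4, target 4 ✓ (second branch holds)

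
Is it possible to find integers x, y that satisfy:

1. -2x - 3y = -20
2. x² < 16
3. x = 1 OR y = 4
Yes

Take x = 1, y = 6. Substituting into each constraint:
  (1) -2(1) - 3(6) = -20 ✓
  (2) x² = (1)² = 1, and 1 < 16 ✓
  (3) x = 1, target 1 ✓ (first branch holds)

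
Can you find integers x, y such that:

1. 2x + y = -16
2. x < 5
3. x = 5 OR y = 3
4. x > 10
No

A contradictory subset is {x < 5, x > 10}. No integer assignment can satisfy these jointly:

  - x < 5: bounds one variable relative to a constant
  - x > 10: bounds one variable relative to a constant

Direct contradiction: the bounds on x require x ≥ 11 and x ≤ 4 simultaneously, which is empty.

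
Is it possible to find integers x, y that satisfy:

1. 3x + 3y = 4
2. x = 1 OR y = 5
No

Even the single constraint (3x + 3y = 4) is infeasible over the integers.

  - 3x + 3y = 4: every term on the left is divisible by 3, so the LHS ≡ 0 (mod 3), but the RHS 4 is not — no integer solution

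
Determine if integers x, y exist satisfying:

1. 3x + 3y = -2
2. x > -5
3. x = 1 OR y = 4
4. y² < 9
No

Even the single constraint (3x + 3y = -2) is infeasible over the integers.

  - 3x + 3y = -2: every term on the left is divisible by 3, so the LHS ≡ 0 (mod 3), but the RHS -2 is not — no integer solution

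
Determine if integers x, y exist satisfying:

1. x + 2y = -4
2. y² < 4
Yes

Take x = -4, y = 0. Substituting into each constraint:
  (1) (-4) + 2(0) = -4 ✓
  (2) y² = (0)² = 0, and 0 < 4 ✓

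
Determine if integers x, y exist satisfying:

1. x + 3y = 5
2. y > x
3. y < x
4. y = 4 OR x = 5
No

A contradictory subset is {y > x, y < x}. No integer assignment can satisfy these jointly:

  - y > x: bounds one variable relative to another variable
  - y < x: bounds one variable relative to another variable

Direct contradiction: y > x and x > y cannot both hold.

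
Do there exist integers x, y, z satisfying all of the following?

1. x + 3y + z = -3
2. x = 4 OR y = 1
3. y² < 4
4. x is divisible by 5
Yes

Take x = 5, y = 1, z = -11. Substituting into each constraint:
  (1) 5 + 3(1) + (-11) = -3 ✓
  (2) y = 1, target 1 ✓ (second branch holds)
  (3) y² = (1)² = 1, and 1 < 4 ✓
  (4) 5 = 5 × 1, remainder 0 ✓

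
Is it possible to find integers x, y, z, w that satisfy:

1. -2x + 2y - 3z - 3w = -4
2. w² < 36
Yes

Take x = 0, y = 1, z = 0, w = 2. Substituting into each constraint:
  (1) -2(0) + 2(1) - 3(0) - 3(2) = -4 ✓
  (2) w² = (2)² = 4, and 4 < 36 ✓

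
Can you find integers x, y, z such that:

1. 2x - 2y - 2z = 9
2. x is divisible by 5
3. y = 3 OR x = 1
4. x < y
No

Even the single constraint (2x - 2y - 2z = 9) is infeasible over the integers.

  - 2x - 2y - 2z = 9: every term on the left is divisible by 2, so the LHS ≡ 0 (mod 2), but the RHS 9 is not — no integer solution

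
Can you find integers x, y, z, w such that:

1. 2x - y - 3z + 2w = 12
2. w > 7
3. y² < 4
Yes

Take x = 1, y = 0, z = 2, w = 8. Substituting into each constraint:
  (1) 2(1) + 0 - 3(2) + 2(8) = 12 ✓
  (2) 8 > 7 ✓
  (3) y² = (0)² = 0, and 0 < 4 ✓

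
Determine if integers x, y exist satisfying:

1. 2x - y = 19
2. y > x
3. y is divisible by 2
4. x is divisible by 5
No

A contradictory subset is {2x - y = 19, y is divisible by 2}. No integer assignment can satisfy these jointly:

  - 2x - y = 19: is a linear equation tying the variables together
  - y is divisible by 2: restricts y to multiples of 2

Modular obstruction: writing y = 2y', every remaining term of the linear equation is divisible by 2, so the left side is ≡ 0 (mod 2); but the right side 19 ≡ 1 (mod 2). No integers can satisfy it.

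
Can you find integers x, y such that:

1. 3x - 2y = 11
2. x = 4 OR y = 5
Yes

Take x = 7, y = 5. Substituting into each constraint:
  (1) 3(7) - 2(5) = 11 ✓
  (2) y = 5, target 5 ✓ (second branch holds)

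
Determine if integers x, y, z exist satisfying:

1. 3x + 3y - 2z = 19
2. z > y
Yes

Take x = 7, y = 0, z = 1. Substituting into each constraint:
  (1) 3(7) + 3(0) - 2(1) = 19 ✓
  (2) 1 > 0 ✓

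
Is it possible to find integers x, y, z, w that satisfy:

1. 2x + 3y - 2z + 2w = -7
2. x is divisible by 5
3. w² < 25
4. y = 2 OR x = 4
No

A contradictory subset is {2x + 3y - 2z + 2w = -7, x is divisible by 5, y = 2 OR x = 4}. No integer assignment can satisfy these jointly:

  - 2x + 3y - 2z + 2w = -7: is a linear equation tying the variables together
  - x is divisible by 5: restricts x to multiples of 5
  - y = 2 OR x = 4: forces a choice: either y = 2 or x = 4

Split on the disjunction (y = 2 OR x = 4):
  • If y = 2: with y = 2, writing x = 5x', every remaining term of the linear equation is divisible by 2, so the left side is ≡ 0 (mod 2); but the right side -13 ≡ 1 (mod 2). No integers can satisfy it.
  • If x = 4: this contradicts the divisibility constraint — 4 is not a multiple of 5.
Both branches are infeasible, so the system has no integer solution.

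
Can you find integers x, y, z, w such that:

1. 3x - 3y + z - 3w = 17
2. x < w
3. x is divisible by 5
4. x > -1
Yes

Take x = 0, y = -6, z = 2, w = 1. Substituting into each constraint:
  (1) 3(0) - 3(-6) + 2 - 3(1) = 17 ✓
  (2) 0 < 1 ✓
  (3) 0 = 5 × 0, remainder 0 ✓
  (4) 0 > -1 ✓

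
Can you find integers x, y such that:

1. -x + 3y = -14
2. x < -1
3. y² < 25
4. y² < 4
No

A contradictory subset is {-x + 3y = -14, x < -1, y² < 4}. No integer assignment can satisfy these jointly:

  - -x + 3y = -14: is a linear equation tying the variables together
  - x < -1: bounds one variable relative to a constant
  - y² < 4: restricts y to |y| ≤ 1

Range argument: with x ∈ [−∞, -2], y ∈ [-1, 1], the left side of the equation is at least -1, but the right side is -14 < -1. No integer solution exists.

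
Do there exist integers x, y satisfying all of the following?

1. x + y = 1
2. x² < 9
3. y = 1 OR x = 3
Yes

Take x = 0, y = 1. Substituting into each constraint:
  (1) 0 + 1 = 1 ✓
  (2) x² = (0)² = 0, and 0 < 9 ✓
  (3) y = 1, target 1 ✓ (first branch holds)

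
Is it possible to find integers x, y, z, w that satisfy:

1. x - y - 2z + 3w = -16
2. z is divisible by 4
Yes

Take x = -16, y = 0, z = 0, w = 0. Substituting into each constraint:
  (1) (-16) + 0 - 2(0) + 3(0) = -16 ✓
  (2) 0 = 4 × 0, remainder 0 ✓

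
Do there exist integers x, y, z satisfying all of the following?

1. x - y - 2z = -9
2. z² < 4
Yes

Take x = 0, y = 9, z = 0. Substituting into each constraint:
  (1) 0 + (-9) - 2(0) = -9 ✓
  (2) z² = (0)² = 0, and 0 < 4 ✓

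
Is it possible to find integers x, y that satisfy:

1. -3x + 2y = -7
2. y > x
Yes

Take x = 9, y = 10. Substituting into each constraint:
  (1) -3(9) + 2(10) = -7 ✓
  (2) 10 > 9 ✓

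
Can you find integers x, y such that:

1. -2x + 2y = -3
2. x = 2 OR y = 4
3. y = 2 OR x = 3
No

Even the single constraint (-2x + 2y = -3) is infeasible over the integers.

  - -2x + 2y = -3: every term on the left is divisible by 2, so the LHS ≡ 0 (mod 2), but the RHS -3 is not — no integer solution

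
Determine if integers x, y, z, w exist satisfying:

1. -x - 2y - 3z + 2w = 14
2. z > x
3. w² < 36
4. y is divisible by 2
Yes

Take x = -14, y = 2, z = 0, w = 2. Substituting into each constraint:
  (1) 14 - 2(2) - 3(0) + 2(2) = 14 ✓
  (2) 0 > -14 ✓
  (3) w² = (2)² = 4, and 4 < 36 ✓
  (4) 2 = 2 × 1, remainder 0 ✓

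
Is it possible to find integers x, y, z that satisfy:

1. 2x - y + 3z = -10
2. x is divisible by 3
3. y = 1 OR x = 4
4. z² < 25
Yes

Take x = -6, y = 1, z = 1. Substituting into each constraint:
  (1) 2(-6) + (-1) + 3(1) = -10 ✓
  (2) -6 = 3 × -2, remainder 0 ✓
  (3) y = 1, target 1 ✓ (first branch holds)
  (4) z² = (1)² = 1, and 1 < 25 ✓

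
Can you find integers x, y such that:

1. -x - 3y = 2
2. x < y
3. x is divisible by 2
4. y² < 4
Yes

Take x = -2, y = 0. Substituting into each constraint:
  (1) 2 - 3(0) = 2 ✓
  (2) -2 < 0 ✓
  (3) -2 = 2 × -1, remainder 0 ✓
  (4) y² = (0)² = 0, and 0 < 4 ✓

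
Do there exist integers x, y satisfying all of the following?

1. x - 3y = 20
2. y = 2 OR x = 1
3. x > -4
Yes

Take x = 26, y = 2. Substituting into each constraint:
  (1) 26 - 3(2) = 20 ✓
  (2) y = 2, target 2 ✓ (first branch holds)
  (3) 26 > -4 ✓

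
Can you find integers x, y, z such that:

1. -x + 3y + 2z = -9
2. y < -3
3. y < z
Yes

Take x = -3, y = -4, z = 0. Substituting into each constraint:
  (1) 3 + 3(-4) + 2(0) = -9 ✓
  (2) -4 < -3 ✓
  (3) -4 < 0 ✓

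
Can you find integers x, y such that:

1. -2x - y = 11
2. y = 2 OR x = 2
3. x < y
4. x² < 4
No

A contradictory subset is {-2x - y = 11, y = 2 OR x = 2, x < y}. No integer assignment can satisfy these jointly:

  - -2x - y = 11: is a linear equation tying the variables together
  - y = 2 OR x = 2: forces a choice: either y = 2 or x = 2
  - x < y: bounds one variable relative to another variable

Split on the disjunction (y = 2 OR x = 2):
  • If y = 2: with y = 2, every remaining term of the linear equation is divisible by 2, so the left side is ≡ 0 (mod 2); but the right side 13 ≡ 1 (mod 2). No integers can satisfy it.
  • If x = 2: the equation forces y = -15, giving (x, y) = (2, -15), which violates y > x.
Both branches are infeasible, so the system has no integer solution.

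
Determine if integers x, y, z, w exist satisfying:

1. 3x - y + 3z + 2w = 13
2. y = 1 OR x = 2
Yes

Take x = 2, y = 0, z = 3, w = -1. Substituting into each constraint:
  (1) 3(2) + 0 + 3(3) + 2(-1) = 13 ✓
  (2) x = 2, target 2 ✓ (second branch holds)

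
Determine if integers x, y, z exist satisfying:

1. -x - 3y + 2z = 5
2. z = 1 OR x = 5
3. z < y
Yes

Take x = -9, y = 2, z = 1. Substituting into each constraint:
  (1) 9 - 3(2) + 2(1) = 5 ✓
  (2) z = 1, target 1 ✓ (first branch holds)
  (3) 1 < 2 ✓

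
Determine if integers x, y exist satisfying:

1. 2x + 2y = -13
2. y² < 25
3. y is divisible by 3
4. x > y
No

Even the single constraint (2x + 2y = -13) is infeasible over the integers.

  - 2x + 2y = -13: every term on the left is divisible by 2, so the LHS ≡ 0 (mod 2), but the RHS -13 is not — no integer solution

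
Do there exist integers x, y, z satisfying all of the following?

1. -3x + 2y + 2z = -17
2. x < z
Yes

Take x = -1, y = -10, z = 0. Substituting into each constraint:
  (1) -3(-1) + 2(-10) + 2(0) = -17 ✓
  (2) -1 < 0 ✓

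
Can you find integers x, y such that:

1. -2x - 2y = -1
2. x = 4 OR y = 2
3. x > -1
No

Even the single constraint (-2x - 2y = -1) is infeasible over the integers.

  - -2x - 2y = -1: every term on the left is divisible by 2, so the LHS ≡ 0 (mod 2), but the RHS -1 is not — no integer solution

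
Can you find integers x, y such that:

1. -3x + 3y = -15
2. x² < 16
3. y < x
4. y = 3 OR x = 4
No

A contradictory subset is {-3x + 3y = -15, x² < 16, y = 3 OR x = 4}. No integer assignment can satisfy these jointly:

  - -3x + 3y = -15: is a linear equation tying the variables together
  - x² < 16: restricts x to |x| ≤ 3
  - y = 3 OR x = 4: forces a choice: either y = 3 or x = 4

Split on the disjunction (y = 3 OR x = 4):
  • If y = 3: the equation forces x = 8, but x² < 16 requires |x| ≤ 3.
  • If x = 4: this contradicts x² < 16, which requires |x| ≤ 3.
Both branches are infeasible, so the system has no integer solution.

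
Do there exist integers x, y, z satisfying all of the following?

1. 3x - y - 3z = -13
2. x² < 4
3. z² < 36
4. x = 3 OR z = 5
Yes

Take x = 0, y = -2, z = 5. Substituting into each constraint:
  (1) 3(0) + 2 - 3(5) = -13 ✓
  (2) x² = (0)² = 0, and 0 < 4 ✓
  (3) z² = (5)² = 25, and 25 < 36 ✓
  (4) z = 5, target 5 ✓ (second branch holds)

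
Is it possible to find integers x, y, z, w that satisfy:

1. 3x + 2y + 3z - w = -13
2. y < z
Yes

Take x = 0, y = 0, z = 1, w = 16. Substituting into each constraint:
  (1) 3(0) + 2(0) + 3(1) + (-16) = -13 ✓
  (2) 0 < 1 ✓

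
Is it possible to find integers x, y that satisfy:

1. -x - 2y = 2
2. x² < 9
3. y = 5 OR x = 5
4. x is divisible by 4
No

A contradictory subset is {-x - 2y = 2, x² < 9, y = 5 OR x = 5}. No integer assignment can satisfy these jointly:

  - -x - 2y = 2: is a linear equation tying the variables together
  - x² < 9: restricts x to |x| ≤ 2
  - y = 5 OR x = 5: forces a choice: either y = 5 or x = 5

Split on the disjunction (y = 5 OR x = 5):
  • If y = 5: the equation forces x = -12, but x² < 9 requires |x| ≤ 2.
  • If x = 5: this contradicts x² < 9, which requires |x| ≤ 2.
Both branches are infeasible, so the system has no integer solution.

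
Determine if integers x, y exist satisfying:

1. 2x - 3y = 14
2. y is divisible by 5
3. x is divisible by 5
No

The full constraint system is jointly infeasible over the integers. Each constraint and what it forces:

  - 2x - 3y = 14: is a linear equation tying the variables together
  - y is divisible by 5: restricts y to multiples of 5
  - x is divisible by 5: restricts x to multiples of 5

Modular obstruction: writing x = 5x' and writing y = 5y', every remaining term of the linear equation is divisible by 5, so the left side is ≡ 0 (mod 5); but the right side 14 ≡ 4 (mod 5). No integers can satisfy it.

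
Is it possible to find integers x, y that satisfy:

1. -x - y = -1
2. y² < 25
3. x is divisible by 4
Yes

Take x = 0, y = 1. Substituting into each constraint:
  (1) 0 + (-1) = -1 ✓
  (2) y² = (1)² = 1, and 1 < 25 ✓
  (3) 0 = 4 × 0, remainder 0 ✓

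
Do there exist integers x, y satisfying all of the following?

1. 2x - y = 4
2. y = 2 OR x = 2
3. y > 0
Yes

Take x = 3, y = 2. Substituting into each constraint:
  (1) 2(3) + (-2) = 4 ✓
  (2) y = 2, target 2 ✓ (first branch holds)
  (3) 2 > 0 ✓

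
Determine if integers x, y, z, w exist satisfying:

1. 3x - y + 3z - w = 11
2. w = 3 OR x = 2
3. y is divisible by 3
Yes

Take x = 2, y = 0, z = 0, w = -5. Substituting into each constraint:
  (1) 3(2) + 0 + 3(0) + 5 = 11 ✓
  (2) x = 2, target 2 ✓ (second branch holds)
  (3) 0 = 3 × 0, remainder 0 ✓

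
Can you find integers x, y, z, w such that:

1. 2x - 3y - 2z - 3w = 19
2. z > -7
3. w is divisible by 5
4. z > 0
Yes

Take x = 12, y = 1, z = 1, w = 0. Substituting into each constraint:
  (1) 2(12) - 3(1) - 2(1) - 3(0) = 19 ✓
  (2) 1 > -7 ✓
  (3) 0 = 5 × 0, remainder 0 ✓
  (4) 1 > 0 ✓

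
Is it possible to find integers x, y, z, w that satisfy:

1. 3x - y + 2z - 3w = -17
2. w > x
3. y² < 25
Yes

Take x = 0, y = 0, z = 2, w = 7. Substituting into each constraint:
  (1) 3(0) + 0 + 2(2) - 3(7) = -17 ✓
  (2) 7 > 0 ✓
  (3) y² = (0)² = 0, and 0 < 25 ✓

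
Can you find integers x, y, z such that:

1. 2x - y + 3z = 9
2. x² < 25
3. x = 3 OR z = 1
Yes

Take x = 2, y = -2, z = 1. Substituting into each constraint:
  (1) 2(2) + 2 + 3(1) = 9 ✓
  (2) x² = (2)² = 4, and 4 < 25 ✓
  (3) z = 1, target 1 ✓ (second branch holds)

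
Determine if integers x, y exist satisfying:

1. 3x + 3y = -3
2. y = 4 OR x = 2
Yes

Take x = -5, y = 4. Substituting into each constraint:
  (1) 3(-5) + 3(4) = -3 ✓
  (2) y = 4, target 4 ✓ (first branch holds)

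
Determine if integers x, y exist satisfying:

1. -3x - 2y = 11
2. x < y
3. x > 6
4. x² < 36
No

A contradictory subset is {-3x - 2y = 11, x < y, x > 6}. No integer assignment can satisfy these jointly:

  - -3x - 2y = 11: is a linear equation tying the variables together
  - x < y: bounds one variable relative to another variable
  - x > 6: bounds one variable relative to a constant

Propagating the comparison: y > x and x ≥ 7 give y ≥ 8. Range argument: with x ∈ [7, ∞], y ∈ [8, ∞], the left side of the equation is at most -37, but the right side is 11 > -37. No integer solution exists.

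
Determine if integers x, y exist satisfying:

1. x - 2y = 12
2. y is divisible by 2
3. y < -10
Yes

Take x = -12, y = -12. Substituting into each constraint:
  (1) (-12) - 2(-12) = 12 ✓
  (2) -12 = 2 × -6, remainder 0 ✓
  (3) -12 < -10 ✓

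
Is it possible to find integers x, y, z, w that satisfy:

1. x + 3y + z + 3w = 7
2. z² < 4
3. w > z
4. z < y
Yes

Take x = 1, y = 1, z = 0, w = 1. Substituting into each constraint:
  (1) 1 + 3(1) + 0 + 3(1) = 7 ✓
  (2) z² = (0)² = 0, and 0 < 4 ✓
  (3) 1 > 0 ✓
  (4) 0 < 1 ✓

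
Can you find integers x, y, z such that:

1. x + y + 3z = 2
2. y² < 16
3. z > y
Yes

Take x = 3, y = -1, z = 0. Substituting into each constraint:
  (1) 3 + (-1) + 3(0) = 2 ✓
  (2) y² = (-1)² = 1, and 1 < 16 ✓
  (3) 0 > -1 ✓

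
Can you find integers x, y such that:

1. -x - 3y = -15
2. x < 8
Yes

Take x = 6, y = 3. Substituting into each constraint:
  (1) (-6) - 3(3) = -15 ✓
  (2) 6 < 8 ✓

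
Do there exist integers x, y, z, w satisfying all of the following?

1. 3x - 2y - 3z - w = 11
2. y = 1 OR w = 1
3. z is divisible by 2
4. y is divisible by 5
Yes

Take x = 4, y = 0, z = 0, w = 1. Substituting into each constraint:
  (1) 3(4) - 2(0) - 3(0) + (-1) = 11 ✓
  (2) w = 1, target 1 ✓ (second branch holds)
  (3) 0 = 2 × 0, remainder 0 ✓
  (4) 0 = 5 × 0, remainder 0 ✓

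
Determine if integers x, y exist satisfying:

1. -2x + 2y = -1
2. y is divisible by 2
No

Even the single constraint (-2x + 2y = -1) is infeasible over the integers.

  - -2x + 2y = -1: every term on the left is divisible by 2, so the LHS ≡ 0 (mod 2), but the RHS -1 is not — no integer solution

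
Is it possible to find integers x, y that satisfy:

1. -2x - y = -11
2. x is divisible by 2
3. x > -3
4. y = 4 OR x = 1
No

A contradictory subset is {-2x - y = -11, x is divisible by 2, y = 4 OR x = 1}. No integer assignment can satisfy these jointly:

  - -2x - y = -11: is a linear equation tying the variables together
  - x is divisible by 2: restricts x to multiples of 2
  - y = 4 OR x = 1: forces a choice: either y = 4 or x = 1

Split on the disjunction (y = 4 OR x = 1):
  • If y = 4: with y = 4, writing x = 2x', every remaining term of the linear equation is divisible by 4, so the left side is ≡ 0 (mod 4); but the right side -7 ≡ 1 (mod 4). No integers can satisfy it.
  • If x = 1: this contradicts the divisibility constraint — 1 is not a multiple of 2.
Both branches are infeasible, so the system has no integer solution.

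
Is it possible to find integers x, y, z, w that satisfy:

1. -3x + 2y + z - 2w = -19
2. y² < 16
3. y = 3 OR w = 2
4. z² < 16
Yes

Take x = 5, y = 0, z = 0, w = 2. Substituting into each constraint:
  (1) -3(5) + 2(0) + 0 - 2(2) = -19 ✓
  (2) y² = (0)² = 0, and 0 < 16 ✓
  (3) w = 2, target 2 ✓ (second branch holds)
  (4) z² = (0)² = 0, and 0 < 16 ✓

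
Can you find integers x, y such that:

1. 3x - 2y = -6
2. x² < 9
Yes

Take x = -2, y = 0. Substituting into each constraint:
  (1) 3(-2) - 2(0) = -6 ✓
  (2) x² = (-2)² = 4, and 4 < 9 ✓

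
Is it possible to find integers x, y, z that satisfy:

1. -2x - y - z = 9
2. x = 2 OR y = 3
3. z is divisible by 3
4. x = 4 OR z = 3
Yes

Take x = 2, y = -16, z = 3. Substituting into each constraint:
  (1) -2(2) + 16 + (-3) = 9 ✓
  (2) x = 2, target 2 ✓ (first branch holds)
  (3) 3 = 3 × 1, remainder 0 ✓
  (4) z = 3, target 3 ✓ (second branch holds)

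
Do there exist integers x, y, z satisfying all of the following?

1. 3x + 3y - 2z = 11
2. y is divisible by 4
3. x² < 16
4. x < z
Yes

Take x = 1, y = 4, z = 2. Substituting into each constraint:
  (1) 3(1) + 3(4) - 2(2) = 11 ✓
  (2) 4 = 4 × 1, remainder 0 ✓
  (3) x² = (1)² = 1, and 1 < 16 ✓
  (4) 1 < 2 ✓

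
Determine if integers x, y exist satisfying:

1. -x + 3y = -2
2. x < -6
Yes

Take x = -7, y = -3. Substituting into each constraint:
  (1) 7 + 3(-3) = -2 ✓
  (2) -7 < -6 ✓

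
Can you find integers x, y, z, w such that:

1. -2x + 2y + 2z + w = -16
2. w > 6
Yes

Take x = 0, y = -12, z = 0, w = 8. Substituting into each constraint:
  (1) -2(0) + 2(-12) + 2(0) + 8 = -16 ✓
  (2) 8 > 6 ✓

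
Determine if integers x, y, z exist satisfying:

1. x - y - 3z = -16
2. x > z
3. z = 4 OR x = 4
Yes

Take x = 4, y = 11, z = 3. Substituting into each constraint:
  (1) 4 + (-11) - 3(3) = -16 ✓
  (2) 4 > 3 ✓
  (3) x = 4, target 4 ✓ (second branch holds)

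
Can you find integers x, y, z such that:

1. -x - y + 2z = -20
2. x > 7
Yes

Take x = 8, y = 12, z = 0. Substituting into each constraint:
  (1) (-8) + (-12) + 2(0) = -20 ✓
  (2) 8 > 7 ✓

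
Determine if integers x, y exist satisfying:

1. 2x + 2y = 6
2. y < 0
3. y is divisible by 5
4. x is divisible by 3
Yes

Take x = 18, y = -15. Substituting into each constraint:
  (1) 2(18) + 2(-15) = 6 ✓
  (2) -15 < 0 ✓
  (3) -15 = 5 × -3, remainder 0 ✓
  (4) 18 = 3 × 6, remainder 0 ✓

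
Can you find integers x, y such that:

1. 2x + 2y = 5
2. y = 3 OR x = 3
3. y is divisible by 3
No

Even the single constraint (2x + 2y = 5) is infeasible over the integers.

  - 2x + 2y = 5: every term on the left is divisible by 2, so the LHS ≡ 0 (mod 2), but the RHS 5 is not — no integer solution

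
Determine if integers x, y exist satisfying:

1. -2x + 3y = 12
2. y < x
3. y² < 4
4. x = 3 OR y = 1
No

A contradictory subset is {-2x + 3y = 12, y < x, x = 3 OR y = 1}. No integer assignment can satisfy these jointly:

  - -2x + 3y = 12: is a linear equation tying the variables together
  - y < x: bounds one variable relative to another variable
  - x = 3 OR y = 1: forces a choice: either x = 3 or y = 1

Split on the disjunction (x = 3 OR y = 1):
  • If x = 3: the equation forces y = 6, giving (x, y) = (3, 6), which violates x > y.
  • If y = 1: with y = 1, every remaining term of the linear equation is divisible by 2, so the left side is ≡ 0 (mod 2); but the right side 9 ≡ 1 (mod 2). No integers can satisfy it.
Both branches are infeasible, so the system has no integer solution.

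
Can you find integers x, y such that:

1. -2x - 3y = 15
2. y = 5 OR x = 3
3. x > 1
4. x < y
No

A contradictory subset is {-2x - 3y = 15, x > 1, x < y}. No integer assignment can satisfy these jointly:

  - -2x - 3y = 15: is a linear equation tying the variables together
  - x > 1: bounds one variable relative to a constant
  - x < y: bounds one variable relative to another variable

Propagating the comparison: y > x and x ≥ 2 give y ≥ 3. Range argument: with x ∈ [2, ∞], y ∈ [3, ∞], the left side of the equation is at most -13, but the right side is 15 > -13. No integer solution exists.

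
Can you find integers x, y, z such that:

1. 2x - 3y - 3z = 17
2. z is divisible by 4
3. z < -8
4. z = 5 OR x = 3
No

A contradictory subset is {2x - 3y - 3z = 17, z < -8, z = 5 OR x = 3}. No integer assignment can satisfy these jointly:

  - 2x - 3y - 3z = 17: is a linear equation tying the variables together
  - z < -8: bounds one variable relative to a constant
  - z = 5 OR x = 3: forces a choice: either z = 5 or x = 3

Split on the disjunction (z = 5 OR x = 3):
  • If z = 5: this contradicts the bound z ≤ -9.
  • If x = 3: with x = 3, every remaining term of the linear equation is divisible by 3, so the left side is ≡ 0 (mod 3); but the right side 11 ≡ 2 (mod 3). No integers can satisfy it.
Both branches are infeasible, so the system has no integer solution.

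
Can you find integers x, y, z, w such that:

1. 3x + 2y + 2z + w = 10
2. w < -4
Yes

Take x = 5, y = 0, z = 0, w = -5. Substituting into each constraint:
  (1) 3(5) + 2(0) + 2(0) + (-5) = 10 ✓
  (2) -5 < -4 ✓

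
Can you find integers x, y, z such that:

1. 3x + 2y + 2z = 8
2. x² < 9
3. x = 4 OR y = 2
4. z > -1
Yes

Take x = 0, y = 2, z = 2. Substituting into each constraint:
  (1) 3(0) + 2(2) + 2(2) = 8 ✓
  (2) x² = (0)² = 0, and 0 < 9 ✓
  (3) y = 2, target 2 ✓ (second branch holds)
  (4) 2 > -1 ✓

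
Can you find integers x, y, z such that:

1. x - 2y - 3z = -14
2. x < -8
Yes

Take x = -14, y = 0, z = 0. Substituting into each constraint:
  (1) (-14) - 2(0) - 3(0) = -14 ✓
  (2) -14 < -8 ✓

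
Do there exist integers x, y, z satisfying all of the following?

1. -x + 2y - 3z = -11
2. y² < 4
Yes

Take x = 11, y = 0, z = 0. Substituting into each constraint:
  (1) (-11) + 2(0) - 3(0) = -11 ✓
  (2) y² = (0)² = 0, and 0 < 4 ✓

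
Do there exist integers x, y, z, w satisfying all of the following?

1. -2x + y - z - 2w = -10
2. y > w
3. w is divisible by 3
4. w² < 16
Yes

Take x = 5, y = 1, z = 1, w = 0. Substituting into each constraint:
  (1) -2(5) + 1 + (-1) - 2(0) = -10 ✓
  (2) 1 > 0 ✓
  (3) 0 = 3 × 0, remainder 0 ✓
  (4) w² = (0)² = 0, and 0 < 16 ✓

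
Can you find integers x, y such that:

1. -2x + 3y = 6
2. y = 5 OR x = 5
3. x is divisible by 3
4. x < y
No

A contradictory subset is {-2x + 3y = 6, y = 5 OR x = 5, x < y}. No integer assignment can satisfy these jointly:

  - -2x + 3y = 6: is a linear equation tying the variables together
  - y = 5 OR x = 5: forces a choice: either y = 5 or x = 5
  - x < y: bounds one variable relative to another variable

Split on the disjunction (y = 5 OR x = 5):
  • If y = 5: with y = 5, every remaining term of the linear equation is divisible by 2, so the left side is ≡ 0 (mod 2); but the right side -9 ≡ 1 (mod 2). No integers can satisfy it.
  • If x = 5: with x = 5, every remaining term of the linear equation is divisible by 3, so the left side is ≡ 0 (mod 3); but the right side 16 ≡ 1 (mod 3). No integers can satisfy it.
Both branches are infeasible, so the system has no integer solution.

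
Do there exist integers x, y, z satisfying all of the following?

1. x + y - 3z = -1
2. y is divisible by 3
Yes

Take x = 2, y = 0, z = 1. Substituting into each constraint:
  (1) 2 + 0 - 3(1) = -1 ✓
  (2) 0 = 3 × 0, remainder 0 ✓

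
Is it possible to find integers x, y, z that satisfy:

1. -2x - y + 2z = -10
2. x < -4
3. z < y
Yes

Take x = -5, y = 20, z = 0. Substituting into each constraint:
  (1) -2(-5) + (-20) + 2(0) = -10 ✓
  (2) -5 < -4 ✓
  (3) 0 < 20 ✓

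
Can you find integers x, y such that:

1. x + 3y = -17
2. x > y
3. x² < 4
Yes

Take x = 1, y = -6. Substituting into each constraint:
  (1) 1 + 3(-6) = -17 ✓
  (2) 1 > -6 ✓
  (3) x² = (1)² = 1, and 1 < 4 ✓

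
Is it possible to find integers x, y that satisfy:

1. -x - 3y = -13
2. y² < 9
Yes

Take x = 13, y = 0. Substituting into each constraint:
  (1) (-13) - 3(0) = -13 ✓
  (2) y² = (0)² = 0, and 0 < 9 ✓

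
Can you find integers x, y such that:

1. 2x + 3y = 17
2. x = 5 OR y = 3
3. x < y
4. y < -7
No

A contradictory subset is {2x + 3y = 17, x < y, y < -7}. No integer assignment can satisfy these jointly:

  - 2x + 3y = 17: is a linear equation tying the variables together
  - x < y: bounds one variable relative to another variable
  - y < -7: bounds one variable relative to a constant

Propagating the comparison: x < y and y ≤ -8 give x ≤ -9. Range argument: with x ∈ [−∞, -9], y ∈ [−∞, -8], the left side of the equation is at most -42, but the right side is 17 > -42. No integer solution exists.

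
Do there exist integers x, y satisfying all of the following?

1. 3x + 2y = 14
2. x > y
Yes

Take x = 4, y = 1. Substituting into each constraint:
  (1) 3(4) + 2(1) = 14 ✓
  (2) 4 > 1 ✓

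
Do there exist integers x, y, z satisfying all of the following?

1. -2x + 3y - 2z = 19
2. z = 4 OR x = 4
Yes

Take x = 4, y = 9, z = 0. Substituting into each constraint:
  (1) -2(4) + 3(9) - 2(0) = 19 ✓
  (2) x = 4, target 4 ✓ (second branch holds)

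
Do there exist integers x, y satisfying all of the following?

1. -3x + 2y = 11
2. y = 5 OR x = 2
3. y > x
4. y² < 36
No

A contradictory subset is {-3x + 2y = 11, y = 5 OR x = 2}. No integer assignment can satisfy these jointly:

  - -3x + 2y = 11: is a linear equation tying the variables together
  - y = 5 OR x = 2: forces a choice: either y = 5 or x = 2

Split on the disjunction (y = 5 OR x = 2):
  • If y = 5: with y = 5, every remaining term of the linear equation is divisible by 3, so the left side is ≡ 0 (mod 3); but the right side 1 ≡ 1 (mod 3). No integers can satisfy it.
  • If x = 2: with x = 2, every remaining term of the linear equation is divisible by 2, so the left side is ≡ 0 (mod 2); but the right side 17 ≡ 1 (mod 2). No integers can satisfy it.
Both branches are infeasible, so the system has no integer solution.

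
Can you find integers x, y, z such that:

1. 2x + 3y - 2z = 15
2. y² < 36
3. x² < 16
Yes

Take x = 0, y = 1, z = -6. Substituting into each constraint:
  (1) 2(0) + 3(1) - 2(-6) = 15 ✓
  (2) y² = (1)² = 1, and 1 < 36 ✓
  (3) x² = (0)² = 0, and 0 < 16 ✓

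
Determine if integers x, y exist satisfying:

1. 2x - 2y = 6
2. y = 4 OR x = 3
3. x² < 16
Yes

Take x = 3, y = 0. Substituting into each constraint:
  (1) 2(3) - 2(0) = 6 ✓
  (2) x = 3, target 3 ✓ (second branch holds)
  (3) x² = (3)² = 9, and 9 < 16 ✓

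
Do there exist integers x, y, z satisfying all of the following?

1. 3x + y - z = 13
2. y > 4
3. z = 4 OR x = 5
Yes

Take x = 5, y = 5, z = 7. Substituting into each constraint:
  (1) 3(5) + 5 + (-7) = 13 ✓
  (2) 5 > 4 ✓
  (3) x = 5, target 5 ✓ (second branch holds)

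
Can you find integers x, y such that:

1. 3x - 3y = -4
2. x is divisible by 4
No

Even the single constraint (3x - 3y = -4) is infeasible over the integers.

  - 3x - 3y = -4: every term on the left is divisible by 3, so the LHS ≡ 0 (mod 3), but the RHS -4 is not — no integer solution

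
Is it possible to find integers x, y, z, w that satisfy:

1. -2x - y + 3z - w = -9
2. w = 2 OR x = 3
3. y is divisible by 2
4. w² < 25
Yes

Take x = 3, y = 0, z = -1, w = 0. Substituting into each constraint:
  (1) -2(3) + 0 + 3(-1) + 0 = -9 ✓
  (2) x = 3, target 3 ✓ (second branch holds)
  (3) 0 = 2 × 0, remainder 0 ✓
  (4) w² = (0)² = 0, and 0 < 25 ✓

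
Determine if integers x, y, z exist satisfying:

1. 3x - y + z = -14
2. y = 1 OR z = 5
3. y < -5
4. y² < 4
No

A contradictory subset is {y < -5, y² < 4}. No integer assignment can satisfy these jointly:

  - y < -5: bounds one variable relative to a constant
  - y² < 4: restricts y to |y| ≤ 1

Direct contradiction: the bounds on y require y ≥ -1 and y ≤ -6 simultaneously, which is empty.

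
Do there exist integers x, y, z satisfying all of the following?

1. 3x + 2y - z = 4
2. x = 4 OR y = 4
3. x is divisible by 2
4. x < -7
Yes

Take x = -8, y = 4, z = -20. Substituting into each constraint:
  (1) 3(-8) + 2(4) + 20 = 4 ✓
  (2) y = 4, target 4 ✓ (second branch holds)
  (3) -8 = 2 × -4, remainder 0 ✓
  (4) -8 < -7 ✓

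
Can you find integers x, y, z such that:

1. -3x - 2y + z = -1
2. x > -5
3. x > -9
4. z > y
Yes

Take x = 0, y = 2, z = 3. Substituting into each constraint:
  (1) -3(0) - 2(2) + 3 = -1 ✓
  (2) 0 > -5 ✓
  (3) 0 > -9 ✓
  (4) 3 > 2 ✓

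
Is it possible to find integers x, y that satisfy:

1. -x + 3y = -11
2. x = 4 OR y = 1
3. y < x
Yes

Take x = 14, y = 1. Substituting into each constraint:
  (1) (-14) + 3(1) = -11 ✓
  (2) y = 1, target 1 ✓ (second branch holds)
  (3) 1 < 14 ✓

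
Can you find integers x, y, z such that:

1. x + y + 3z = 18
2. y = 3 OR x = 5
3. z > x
Yes

Take x = 5, y = -5, z = 6. Substituting into each constraint:
  (1) 5 + (-5) + 3(6) = 18 ✓
  (2) x = 5, target 5 ✓ (second branch holds)
  (3) 6 > 5 ✓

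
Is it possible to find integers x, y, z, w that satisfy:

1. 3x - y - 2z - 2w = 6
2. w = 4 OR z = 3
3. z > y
Yes

Take x = 4, y = -2, z = 0, w = 4. Substituting into each constraint:
  (1) 3(4) + 2 - 2(0) - 2(4) = 6 ✓
  (2) w = 4, target 4 ✓ (first branch holds)
  (3) 0 > -2 ✓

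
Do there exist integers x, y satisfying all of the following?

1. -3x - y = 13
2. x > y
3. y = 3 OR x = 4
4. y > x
No

A contradictory subset is {x > y, y > x}. No integer assignment can satisfy these jointly:

  - x > y: bounds one variable relative to another variable
  - y > x: bounds one variable relative to another variable

Direct contradiction: x > y and y > x cannot both hold.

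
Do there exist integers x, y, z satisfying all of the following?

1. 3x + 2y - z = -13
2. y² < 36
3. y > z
Yes

Take x = -5, y = 1, z = 0. Substituting into each constraint:
  (1) 3(-5) + 2(1) + 0 = -13 ✓
  (2) y² = (1)² = 1, and 1 < 36 ✓
  (3) 1 > 0 ✓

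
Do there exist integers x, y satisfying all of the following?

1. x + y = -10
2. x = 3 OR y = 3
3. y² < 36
Yes

Take x = -13, y = 3. Substituting into each constraint:
  (1) (-13) + 3 = -10 ✓
  (2) y = 3, target 3 ✓ (second branch holds)
  (3) y² = (3)² = 9, and 9 < 36 ✓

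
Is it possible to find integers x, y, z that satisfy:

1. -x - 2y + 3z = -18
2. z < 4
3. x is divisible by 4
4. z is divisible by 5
Yes

Take x = 0, y = 9, z = 0. Substituting into each constraint:
  (1) 0 - 2(9) + 3(0) = -18 ✓
  (2) 0 < 4 ✓
  (3) 0 = 4 × 0, remainder 0 ✓
  (4) 0 = 5 × 0, remainder 0 ✓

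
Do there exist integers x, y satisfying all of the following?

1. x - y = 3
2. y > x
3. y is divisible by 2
No

A contradictory subset is {x - y = 3, y > x}. No integer assignment can satisfy these jointly:

  - x - y = 3: is a linear equation tying the variables together
  - y > x: bounds one variable relative to another variable

From the equation, x − y = 3, i.e. y − x = -3; but y > x requires y − x ≥ 1. Contradiction.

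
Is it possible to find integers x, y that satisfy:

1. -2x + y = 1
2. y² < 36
Yes

Take x = 0, y = 1. Substituting into each constraint:
  (1) -2(0) + 1 = 1 ✓
  (2) y² = (1)² = 1, and 1 < 36 ✓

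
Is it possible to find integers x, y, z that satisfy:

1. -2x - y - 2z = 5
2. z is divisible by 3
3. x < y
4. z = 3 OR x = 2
Yes

Take x = 2, y = 3, z = -6. Substituting into each constraint:
  (1) -2(2) + (-3) - 2(-6) = 5 ✓
  (2) -6 = 3 × -2, remainder 0 ✓
  (3) 2 < 3 ✓
  (4) x = 2, target 2 ✓ (second branch holds)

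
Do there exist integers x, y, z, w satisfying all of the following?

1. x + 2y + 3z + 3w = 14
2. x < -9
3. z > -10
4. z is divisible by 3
Yes

Take x = -10, y = 12, z = 0, w = 0. Substituting into each constraint:
  (1) (-10) + 2(12) + 3(0) + 3(0) = 14 ✓
  (2) -10 < -9 ✓
  (3) 0 > -10 ✓
  (4) 0 = 3 × 0, remainder 0 ✓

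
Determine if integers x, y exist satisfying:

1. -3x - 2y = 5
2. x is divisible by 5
Yes

Take x = -5, y = 5. Substituting into each constraint:
  (1) -3(-5) - 2(5) = 5 ✓
  (2) -5 = 5 × -1, remainder 0 ✓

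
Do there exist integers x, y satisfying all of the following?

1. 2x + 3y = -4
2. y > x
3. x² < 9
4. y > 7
No

A contradictory subset is {2x + 3y = -4, x² < 9, y > 7}. No integer assignment can satisfy these jointly:

  - 2x + 3y = -4: is a linear equation tying the variables together
  - x² < 9: restricts x to |x| ≤ 2
  - y > 7: bounds one variable relative to a constant

Range argument: with x ∈ [-2, 2], y ∈ [8, ∞], the left side of the equation is at least 20, but the right side is -4 < 20. No integer solution exists.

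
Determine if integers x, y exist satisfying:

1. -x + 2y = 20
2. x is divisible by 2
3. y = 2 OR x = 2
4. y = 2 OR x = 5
Yes

Take x = -16, y = 2. Substituting into each constraint:
  (1) 16 + 2(2) = 20 ✓
  (2) -16 = 2 × -8, remainder 0 ✓
  (3) y = 2, target 2 ✓ (first branch holds)
  (4) y = 2, target 2 ✓ (first branch holds)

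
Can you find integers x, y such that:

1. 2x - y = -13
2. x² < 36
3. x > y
No

The full constraint system is jointly infeasible over the integers. Each constraint and what it forces:

  - 2x - y = -13: is a linear equation tying the variables together
  - x² < 36: restricts x to |x| ≤ 5
  - x > y: bounds one variable relative to another variable

The bounds confine x to {-5, -4, -3, -2, -1, 0, 1, 2, 3, 4, 5}. For each value, substitute into the equation:
  • x = -5: the equation forces y = 3, but x > y fails since -5 ≤ 3.
  • x = -4: the equation forces y = 5, but x > y fails since -4 ≤ 5.
  • x = -3: the equation forces y = 7, but x > y fails since -3 ≤ 7.
  • x = -2: the equation forces y = 9, but x > y fails since -2 ≤ 9.
  • x = -1: the equation forces y = 11, but x > y fails since -1 ≤ 11.
  • x = 0: the equation forces y = 13, but x > y fails since 0 ≤ 13.
  • x = 1: the equation forces y = 15, but x > y fails since 1 ≤ 15.
  • x = 2: the equation forces y = 17, but x > y fails since 2 ≤ 17.
  • x = 3: the equation forces y = 19, but x > y fails since 3 ≤ 19.
  • x = 4: the equation forces y = 21, but x > y fails since 4 ≤ 21.
  • x = 5: the equation forces y = 23, but x > y fails since 5 ≤ 23.
Every case fails, so no integer solution exists.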